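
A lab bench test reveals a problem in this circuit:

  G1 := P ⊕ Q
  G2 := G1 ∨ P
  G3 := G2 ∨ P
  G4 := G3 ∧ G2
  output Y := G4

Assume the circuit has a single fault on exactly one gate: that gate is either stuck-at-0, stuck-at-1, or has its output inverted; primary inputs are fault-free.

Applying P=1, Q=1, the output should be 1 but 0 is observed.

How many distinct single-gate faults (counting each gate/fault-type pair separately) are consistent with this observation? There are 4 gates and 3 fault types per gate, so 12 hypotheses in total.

6

Fault-free: G1=0, G2=1, G3=1, G4=1 → 1. Observed 0.
  G1 stuck-at-0: output 1 ✗
  G1 stuck-at-1: output 1 ✗
  G1 inverted output: output 1 ✗
  G2 stuck-at-0: output 0 ✓
  G2 stuck-at-1: output 1 ✗
  G2 inverted output: output 0 ✓
  G3 stuck-at-0: output 0 ✓
  G3 stuck-at-1: output 1 ✗
  G3 inverted output: output 0 ✓
  G4 stuck-at-0: output 0 ✓
  G4 stuck-at-1: output 1 ✗
  G4 inverted output: output 0 ✓
Consistent faults: {G2 stuck-at-0, G2 inverted output, G3 stuck-at-0, G3 inverted output, G4 stuck-at-0, G4 inverted output} — 6 in all.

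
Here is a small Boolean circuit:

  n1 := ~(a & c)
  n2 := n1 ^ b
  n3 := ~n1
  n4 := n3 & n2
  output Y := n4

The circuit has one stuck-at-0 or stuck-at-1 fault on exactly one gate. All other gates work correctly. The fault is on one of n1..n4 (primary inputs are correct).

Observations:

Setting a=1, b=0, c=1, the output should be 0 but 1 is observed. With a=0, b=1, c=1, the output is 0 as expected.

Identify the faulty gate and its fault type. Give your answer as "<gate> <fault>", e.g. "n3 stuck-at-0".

n2 stuck-at-1

Fault-free values for test 1 (a=1, b=0, c=1): n1=0, n2=0, n3=1, n4=0, giving Y=0. Observed 1.
Test 1: faults giving observed 1 are {n2 stuck-at-1, n4 stuck-at-1}.
Test 2 (a=0, b=1, c=1): fault-free n1=1, n2=0, n3=0, n4=0 → 0; observed 0. Eliminates n4 stuck-at-1.
Only n2 stuck-at-1 is consistent with every test.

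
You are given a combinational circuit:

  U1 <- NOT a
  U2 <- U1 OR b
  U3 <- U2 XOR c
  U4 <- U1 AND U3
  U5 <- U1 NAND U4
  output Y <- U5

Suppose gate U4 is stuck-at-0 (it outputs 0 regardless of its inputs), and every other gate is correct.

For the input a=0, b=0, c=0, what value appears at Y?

Propagate with U4 forced: U1=1, U2=1, U3=1, U4=0 [stuck-at-0], U5=1.
So Y = 1. (Without the fault it would be 0.)

1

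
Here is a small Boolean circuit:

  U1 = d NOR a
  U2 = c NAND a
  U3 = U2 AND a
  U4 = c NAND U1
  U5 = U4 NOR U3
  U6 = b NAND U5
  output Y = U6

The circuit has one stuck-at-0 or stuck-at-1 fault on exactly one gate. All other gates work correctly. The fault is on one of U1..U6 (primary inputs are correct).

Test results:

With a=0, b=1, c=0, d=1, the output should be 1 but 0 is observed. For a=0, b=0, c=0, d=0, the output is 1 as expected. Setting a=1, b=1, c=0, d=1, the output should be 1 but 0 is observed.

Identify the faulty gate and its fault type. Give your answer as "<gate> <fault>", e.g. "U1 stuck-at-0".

U5 stuck-at-1

Fault-free values for test 1 (a=0, b=1, c=0, d=1): U1=0, U2=1, U3=0, U4=1, U5=0, U6=1, giving Y=1. Observed 0.
Test 1: faults giving observed 0 are {U4 stuck-at-0, U5 stuck-at-1, U6 stuck-at-0}.
Test 2 (a=0, b=0, c=0, d=0): fault-free U1=1, U2=1, U3=0, U4=1, U5=0, U6=1 → 1; observed 1. Eliminates U6 stuck-at-0.
Test 3 (a=1, b=1, c=0, d=1): fault-free U1=0, U2=1, U3=1, U4=1, U5=0, U6=1 → 1; observed 0. Eliminates U4 stuck-at-0.
Only U5 stuck-at-1 is consistent with every test.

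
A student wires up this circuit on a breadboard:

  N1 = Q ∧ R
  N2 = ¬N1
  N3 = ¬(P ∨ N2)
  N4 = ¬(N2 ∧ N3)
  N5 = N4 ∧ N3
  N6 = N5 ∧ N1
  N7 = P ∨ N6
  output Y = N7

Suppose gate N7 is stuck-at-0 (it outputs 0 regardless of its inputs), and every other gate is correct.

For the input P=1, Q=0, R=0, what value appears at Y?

0

Propagate with N7 forced: N1=0, N2=1, N3=0, N4=1, N5=0, N6=0, N7=0 [stuck-at-0].
So Y = 0. (Without the fault it would be 1.)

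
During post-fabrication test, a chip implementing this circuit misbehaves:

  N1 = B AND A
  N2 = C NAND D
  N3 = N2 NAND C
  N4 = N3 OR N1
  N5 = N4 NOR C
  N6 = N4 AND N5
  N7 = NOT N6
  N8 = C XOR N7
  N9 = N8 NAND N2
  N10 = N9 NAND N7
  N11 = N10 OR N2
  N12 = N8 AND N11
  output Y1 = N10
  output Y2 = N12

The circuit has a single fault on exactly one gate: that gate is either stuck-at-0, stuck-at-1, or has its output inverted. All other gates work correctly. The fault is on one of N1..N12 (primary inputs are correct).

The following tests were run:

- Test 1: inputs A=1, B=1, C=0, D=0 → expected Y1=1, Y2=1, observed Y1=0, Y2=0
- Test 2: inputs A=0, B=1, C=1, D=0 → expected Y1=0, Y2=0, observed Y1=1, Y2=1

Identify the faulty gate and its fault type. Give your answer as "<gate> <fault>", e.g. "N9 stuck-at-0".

N8 inverted output

Fault-free values for test 1 (A=1, B=1, C=0, D=0): N1=1, N2=1, N3=1, N4=1, N5=0, N6=0, N7=1, N8=1, N9=0, N10=1, N11=1, N12=1, giving Y1=1, Y2=1. Observed Y1=0, Y2=0.
Test 1: faults giving observed Y1=0, Y2=0 are {N2 stuck-at-0, N2 inverted output, N8 stuck-at-0, N8 inverted output}.
Test 2 (A=0, B=1, C=1, D=0): fault-free N1=0, N2=1, N3=0, N4=0, N5=0, N6=0, N7=1, N8=0, N9=1, N10=0, N11=1, N12=0 → Y1=0, Y2=0; observed Y1=1, Y2=1. Eliminates N2 stuck-at-0, N2 inverted output, N8 stuck-at-0.
Only N8 inverted output is consistent with every test.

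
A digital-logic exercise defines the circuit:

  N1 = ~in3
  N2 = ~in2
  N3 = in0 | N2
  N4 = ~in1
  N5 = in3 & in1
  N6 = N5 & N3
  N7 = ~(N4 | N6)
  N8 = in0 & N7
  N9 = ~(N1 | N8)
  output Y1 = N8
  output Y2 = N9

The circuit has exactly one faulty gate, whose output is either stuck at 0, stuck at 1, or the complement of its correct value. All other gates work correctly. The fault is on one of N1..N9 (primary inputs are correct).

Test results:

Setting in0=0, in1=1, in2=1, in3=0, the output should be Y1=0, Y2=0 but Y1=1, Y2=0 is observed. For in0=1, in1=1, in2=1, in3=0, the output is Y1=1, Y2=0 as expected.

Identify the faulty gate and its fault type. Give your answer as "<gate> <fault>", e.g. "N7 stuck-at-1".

N8 stuck-at-1

Fault-free values for test 1 (in0=0, in1=1, in2=1, in3=0): N1=1, N2=0, N3=0, N4=0, N5=0, N6=0, N7=1, N8=0, N9=0, giving Y1=0, Y2=0. Observed Y1=1, Y2=0.
Test 1: faults giving observed Y1=1, Y2=0 are {N8 stuck-at-1, N8 inverted output}.
Test 2 (in0=1, in1=1, in2=1, in3=0): fault-free N1=1, N2=0, N3=1, N4=0, N5=0, N6=0, N7=1, N8=1, N9=0 → Y1=1, Y2=0; observed Y1=1, Y2=0. Eliminates N8 inverted output.
Only N8 stuck-at-1 is consistent with every test.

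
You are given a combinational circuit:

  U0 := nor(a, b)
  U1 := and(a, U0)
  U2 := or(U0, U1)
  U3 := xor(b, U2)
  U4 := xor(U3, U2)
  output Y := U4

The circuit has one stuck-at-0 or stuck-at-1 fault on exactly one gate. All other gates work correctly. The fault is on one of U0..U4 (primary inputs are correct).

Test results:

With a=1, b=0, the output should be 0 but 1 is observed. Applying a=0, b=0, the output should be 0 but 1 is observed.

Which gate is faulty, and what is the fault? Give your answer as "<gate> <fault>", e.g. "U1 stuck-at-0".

Fault-free values for test 1 (a=1, b=0): U0=0, U1=0, U2=0, U3=0, U4=0, giving Y=0. Observed 1.
Test 1: faults giving observed 1 are {U3 stuck-at-1, U4 stuck-at-1}.
Test 2 (a=0, b=0): fault-free U0=1, U1=0, U2=1, U3=1, U4=0 → 0; observed 1. Eliminates U3 stuck-at-1.
Only U4 stuck-at-1 is consistent with every test.

U4 stuck-at-1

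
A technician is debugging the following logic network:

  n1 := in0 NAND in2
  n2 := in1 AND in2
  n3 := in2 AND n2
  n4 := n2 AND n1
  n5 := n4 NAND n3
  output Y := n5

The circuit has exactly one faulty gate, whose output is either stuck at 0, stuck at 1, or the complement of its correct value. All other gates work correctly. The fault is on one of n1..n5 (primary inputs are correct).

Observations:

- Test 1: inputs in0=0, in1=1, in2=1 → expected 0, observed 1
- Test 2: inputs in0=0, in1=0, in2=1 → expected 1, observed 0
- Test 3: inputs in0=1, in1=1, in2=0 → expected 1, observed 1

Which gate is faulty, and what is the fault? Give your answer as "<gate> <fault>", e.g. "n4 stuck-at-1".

n2 inverted output

Fault-free values for test 1 (in0=0, in1=1, in2=1): n1=1, n2=1, n3=1, n4=1, n5=0, giving Y=0. Observed 1.
Test 1: faults giving observed 1 are {n1 stuck-at-0, n1 inverted output, n2 stuck-at-0, n2 inverted output, n3 stuck-at-0, n3 inverted output, n4 stuck-at-0, n4 inverted output, n5 stuck-at-1, n5 inverted output}.
Test 2 (in0=0, in1=0, in2=1): fault-free n1=1, n2=0, n3=0, n4=0, n5=1 → 1; observed 0. Eliminates n1 stuck-at-0, n1 inverted output, n2 stuck-at-0, n3 stuck-at-0, n3 inverted output, n4 stuck-at-0, n4 inverted output, n5 stuck-at-1.
Test 3 (in0=1, in1=1, in2=0): fault-free n1=1, n2=0, n3=0, n4=0, n5=1 → 1; observed 1. Eliminates n5 inverted output.
Only n2 inverted output is consistent with every test.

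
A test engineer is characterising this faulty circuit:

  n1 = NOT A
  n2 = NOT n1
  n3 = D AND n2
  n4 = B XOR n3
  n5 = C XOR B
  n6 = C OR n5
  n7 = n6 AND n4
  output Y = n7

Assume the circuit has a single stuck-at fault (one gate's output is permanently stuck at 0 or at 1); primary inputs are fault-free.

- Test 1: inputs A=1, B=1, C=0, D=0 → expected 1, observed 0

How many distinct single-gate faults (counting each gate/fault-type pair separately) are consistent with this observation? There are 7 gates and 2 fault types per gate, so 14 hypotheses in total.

Fault-free: n1=0, n2=1, n3=0, n4=1, n5=1, n6=1, n7=1 → 1. Observed 0.
  n1 stuck-at-0: output 1 ✗
  n1 stuck-at-1: output 1 ✗
  n2 stuck-at-0: output 1 ✗
  n2 stuck-at-1: output 1 ✗
  n3 stuck-at-0: output 1 ✗
  n3 stuck-at-1: output 0 ✓
  n4 stuck-at-0: output 0 ✓
  n4 stuck-at-1: output 1 ✗
  n5 stuck-at-0: output 0 ✓
  n5 stuck-at-1: output 1 ✗
  n6 stuck-at-0: output 0 ✓
  n6 stuck-at-1: output 1 ✗
  n7 stuck-at-0: output 0 ✓
  n7 stuck-at-1: output 1 ✗
Consistent faults: {n3 stuck-at-1, n4 stuck-at-0, n5 stuck-at-0, n6 stuck-at-0, n7 stuck-at-0} — 5 in all.

5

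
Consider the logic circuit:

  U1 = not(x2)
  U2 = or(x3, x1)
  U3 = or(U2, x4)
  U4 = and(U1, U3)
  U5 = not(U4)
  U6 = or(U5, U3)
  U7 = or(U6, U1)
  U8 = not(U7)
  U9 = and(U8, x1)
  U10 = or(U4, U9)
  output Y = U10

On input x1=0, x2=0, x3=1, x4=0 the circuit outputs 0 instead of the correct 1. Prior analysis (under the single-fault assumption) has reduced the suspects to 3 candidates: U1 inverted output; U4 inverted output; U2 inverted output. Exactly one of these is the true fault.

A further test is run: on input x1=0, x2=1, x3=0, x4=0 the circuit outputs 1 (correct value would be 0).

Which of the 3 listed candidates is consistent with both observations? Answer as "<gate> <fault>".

U4 inverted output

Evaluate each candidate on input x1=0, x2=1, x3=0, x4=0:
  U1 inverted output: U1=1 [inverted output], U2=0, U3=0, U4=0, U5=1, U6=1, U7=1, U8=0, U9=0, U10=0 → 0 — eliminated
  U4 inverted output: U1=0, U2=0, U3=0, U4=1 [inverted output], U5=0, U6=0, U7=0, U8=1, U9=0, U10=1 → 1 — matches
  U2 inverted output: U1=0, U2=1 [inverted output], U3=1, U4=0, U5=1, U6=1, U7=1, U8=0, U9=0, U10=0 → 0 — eliminated
Only U4 inverted output reproduces the observed 1.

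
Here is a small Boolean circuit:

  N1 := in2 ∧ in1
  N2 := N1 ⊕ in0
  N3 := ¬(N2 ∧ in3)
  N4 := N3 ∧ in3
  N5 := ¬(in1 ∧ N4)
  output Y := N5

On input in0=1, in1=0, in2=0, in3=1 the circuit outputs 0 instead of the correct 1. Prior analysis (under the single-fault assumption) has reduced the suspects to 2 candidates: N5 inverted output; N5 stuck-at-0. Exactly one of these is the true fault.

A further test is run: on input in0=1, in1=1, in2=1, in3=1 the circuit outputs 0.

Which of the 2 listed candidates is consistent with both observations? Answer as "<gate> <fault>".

Evaluate each candidate on input in0=1, in1=1, in2=1, in3=1:
  N5 inverted output: N1=1, N2=0, N3=1, N4=1, N5=1 [inverted output] → 1 — eliminated
  N5 stuck-at-0: N1=1, N2=0, N3=1, N4=1, N5=0 [stuck-at-0] → 0 — matches
Only N5 stuck-at-0 reproduces the observed 0.

N5 stuck-at-0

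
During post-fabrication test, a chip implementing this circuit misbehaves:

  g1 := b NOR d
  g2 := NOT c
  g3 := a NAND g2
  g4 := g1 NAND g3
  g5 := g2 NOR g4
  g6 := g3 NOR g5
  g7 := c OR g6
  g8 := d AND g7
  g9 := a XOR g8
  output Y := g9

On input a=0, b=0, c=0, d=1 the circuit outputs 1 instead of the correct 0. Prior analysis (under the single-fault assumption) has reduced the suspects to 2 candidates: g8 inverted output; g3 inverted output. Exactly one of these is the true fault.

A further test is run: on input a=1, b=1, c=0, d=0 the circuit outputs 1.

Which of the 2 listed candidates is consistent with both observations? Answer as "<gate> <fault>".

g3 inverted output

Evaluate each candidate on input a=1, b=1, c=0, d=0:
  g8 inverted output: g1=0, g2=1, g3=0, g4=1, g5=0, g6=1, g7=1, g8=1 [inverted output], g9=0 → 0 — eliminated
  g3 inverted output: g1=0, g2=1, g3=1 [inverted output], g4=1, g5=0, g6=0, g7=0, g8=0, g9=1 → 1 — matches
Only g3 inverted output reproduces the observed 1.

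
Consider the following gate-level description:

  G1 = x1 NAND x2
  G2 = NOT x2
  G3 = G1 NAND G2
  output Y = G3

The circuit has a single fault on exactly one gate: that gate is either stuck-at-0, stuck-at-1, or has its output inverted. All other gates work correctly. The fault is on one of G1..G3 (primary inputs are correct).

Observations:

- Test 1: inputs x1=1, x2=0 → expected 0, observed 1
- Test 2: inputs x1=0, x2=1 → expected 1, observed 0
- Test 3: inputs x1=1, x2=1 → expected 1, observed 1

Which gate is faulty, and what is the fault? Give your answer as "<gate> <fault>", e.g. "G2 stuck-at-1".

Fault-free values for test 1 (x1=1, x2=0): G1=1, G2=1, G3=0, giving Y=0. Observed 1.
Test 1: faults giving observed 1 are {G1 stuck-at-0, G1 inverted output, G2 stuck-at-0, G2 inverted output, G3 stuck-at-1, G3 inverted output}.
Test 2 (x1=0, x2=1): fault-free G1=1, G2=0, G3=1 → 1; observed 0. Eliminates G1 stuck-at-0, G1 inverted output, G2 stuck-at-0, G3 stuck-at-1.
Test 3 (x1=1, x2=1): fault-free G1=0, G2=0, G3=1 → 1; observed 1. Eliminates G3 inverted output.
Only G2 inverted output is consistent with every test.

G2 inverted output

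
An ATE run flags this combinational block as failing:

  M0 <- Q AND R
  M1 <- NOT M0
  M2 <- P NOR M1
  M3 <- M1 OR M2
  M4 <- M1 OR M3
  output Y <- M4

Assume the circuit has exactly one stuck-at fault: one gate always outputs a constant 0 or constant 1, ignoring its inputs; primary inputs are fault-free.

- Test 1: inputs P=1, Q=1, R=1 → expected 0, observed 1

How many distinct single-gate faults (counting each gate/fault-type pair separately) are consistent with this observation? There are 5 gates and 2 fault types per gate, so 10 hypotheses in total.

Fault-free: M0=1, M1=0, M2=0, M3=0, M4=0 → 0. Observed 1.
  M0 stuck-at-0: output 1 ✓
  M0 stuck-at-1: output 0 ✗
  M1 stuck-at-0: output 0 ✗
  M1 stuck-at-1: output 1 ✓
  M2 stuck-at-0: output 0 ✗
  M2 stuck-at-1: output 1 ✓
  M3 stuck-at-0: output 0 ✗
  M3 stuck-at-1: output 1 ✓
  M4 stuck-at-0: output 0 ✗
  M4 stuck-at-1: output 1 ✓
Consistent faults: {M0 stuck-at-0, M1 stuck-at-1, M2 stuck-at-1, M3 stuck-at-1, M4 stuck-at-1} — 5 in all.

5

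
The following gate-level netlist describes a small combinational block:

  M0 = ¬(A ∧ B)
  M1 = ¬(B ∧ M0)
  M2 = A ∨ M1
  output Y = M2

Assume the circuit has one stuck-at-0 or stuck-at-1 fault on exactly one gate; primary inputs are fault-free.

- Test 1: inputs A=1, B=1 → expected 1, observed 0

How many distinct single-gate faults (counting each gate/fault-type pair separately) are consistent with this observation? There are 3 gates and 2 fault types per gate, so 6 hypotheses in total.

1

Fault-free: M0=0, M1=1, M2=1 → 1. Observed 0.
  M0 stuck-at-0: output 1 ✗
  M0 stuck-at-1: output 1 ✗
  M1 stuck-at-0: output 1 ✗
  M1 stuck-at-1: output 1 ✗
  M2 stuck-at-0: output 0 ✓
  M2 stuck-at-1: output 1 ✗
Consistent faults: {M2 stuck-at-0} — 1 in all.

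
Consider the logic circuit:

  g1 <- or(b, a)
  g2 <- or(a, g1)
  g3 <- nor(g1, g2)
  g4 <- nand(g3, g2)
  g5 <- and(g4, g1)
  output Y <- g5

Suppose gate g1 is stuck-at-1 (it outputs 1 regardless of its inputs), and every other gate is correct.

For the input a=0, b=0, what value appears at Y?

Propagate with g1 forced: g1=1 [stuck-at-1], g2=1, g3=0, g4=1, g5=1.
So Y = 1. (Without the fault it would be 0.)

1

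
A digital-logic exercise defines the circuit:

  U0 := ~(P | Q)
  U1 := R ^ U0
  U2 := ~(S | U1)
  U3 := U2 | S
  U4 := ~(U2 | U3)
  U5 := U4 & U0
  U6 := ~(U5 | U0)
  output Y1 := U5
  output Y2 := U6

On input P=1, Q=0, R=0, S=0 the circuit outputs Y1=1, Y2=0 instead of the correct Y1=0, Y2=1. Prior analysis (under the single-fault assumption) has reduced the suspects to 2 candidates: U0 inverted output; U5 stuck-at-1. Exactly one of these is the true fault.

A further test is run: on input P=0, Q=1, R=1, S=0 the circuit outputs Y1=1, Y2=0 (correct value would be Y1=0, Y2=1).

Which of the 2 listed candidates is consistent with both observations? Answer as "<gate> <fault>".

Evaluate each candidate on input P=0, Q=1, R=1, S=0:
  U0 inverted output: U0=1 [inverted output], U1=0, U2=1, U3=1, U4=0, U5=0, U6=0 → Y1=0, Y2=0 — eliminated
  U5 stuck-at-1: U0=0, U1=1, U2=0, U3=0, U4=1, U5=1 [stuck-at-1], U6=0 → Y1=1, Y2=0 — matches
Only U5 stuck-at-1 reproduces the observed Y1=1, Y2=0.

U5 stuck-at-1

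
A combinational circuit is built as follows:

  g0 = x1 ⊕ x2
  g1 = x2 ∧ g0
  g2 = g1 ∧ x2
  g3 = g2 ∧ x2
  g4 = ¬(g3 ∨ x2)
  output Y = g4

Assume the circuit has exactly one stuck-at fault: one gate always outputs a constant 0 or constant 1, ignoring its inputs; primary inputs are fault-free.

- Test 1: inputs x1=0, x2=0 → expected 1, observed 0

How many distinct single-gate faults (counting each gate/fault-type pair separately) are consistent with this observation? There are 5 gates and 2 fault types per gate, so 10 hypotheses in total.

2

Fault-free: g0=0, g1=0, g2=0, g3=0, g4=1 → 1. Observed 0.
  g0 stuck-at-0: output 1 ✗
  g0 stuck-at-1: output 1 ✗
  g1 stuck-at-0: output 1 ✗
  g1 stuck-at-1: output 1 ✗
  g2 stuck-at-0: output 1 ✗
  g2 stuck-at-1: output 1 ✗
  g3 stuck-at-0: output 1 ✗
  g3 stuck-at-1: output 0 ✓
  g4 stuck-at-0: output 0 ✓
  g4 stuck-at-1: output 1 ✗
Consistent faults: {g3 stuck-at-1, g4 stuck-at-0} — 2 in all.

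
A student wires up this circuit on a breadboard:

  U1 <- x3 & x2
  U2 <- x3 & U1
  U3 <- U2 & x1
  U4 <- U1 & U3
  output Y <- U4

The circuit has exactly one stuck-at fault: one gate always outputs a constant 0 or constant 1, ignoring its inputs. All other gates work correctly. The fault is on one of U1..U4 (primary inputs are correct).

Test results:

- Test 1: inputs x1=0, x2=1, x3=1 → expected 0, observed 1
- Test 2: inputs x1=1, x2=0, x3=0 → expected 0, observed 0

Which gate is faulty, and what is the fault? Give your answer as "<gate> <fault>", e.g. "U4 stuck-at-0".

U3 stuck-at-1

Fault-free values for test 1 (x1=0, x2=1, x3=1): U1=1, U2=1, U3=0, U4=0, giving Y=0. Observed 1.
Test 1: faults giving observed 1 are {U3 stuck-at-1, U4 stuck-at-1}.
Test 2 (x1=1, x2=0, x3=0): fault-free U1=0, U2=0, U3=0, U4=0 → 0; observed 0. Eliminates U4 stuck-at-1.
Only U3 stuck-at-1 is consistent with every test.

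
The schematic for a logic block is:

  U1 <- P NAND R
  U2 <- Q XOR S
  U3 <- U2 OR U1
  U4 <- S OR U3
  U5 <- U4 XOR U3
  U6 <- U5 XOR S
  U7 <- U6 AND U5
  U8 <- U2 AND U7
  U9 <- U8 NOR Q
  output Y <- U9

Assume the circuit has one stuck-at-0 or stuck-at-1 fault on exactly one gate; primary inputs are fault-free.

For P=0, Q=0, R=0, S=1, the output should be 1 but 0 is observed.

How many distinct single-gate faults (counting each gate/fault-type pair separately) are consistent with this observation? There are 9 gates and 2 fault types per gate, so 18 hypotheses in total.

Fault-free: U1=1, U2=1, U3=1, U4=1, U5=0, U6=1, U7=0, U8=0, U9=1 → 1. Observed 0.
  U1: none of the 2 fault types match ✗
  U2: none of the 2 fault types match ✗
  U3: none of the 2 fault types match ✗
  U4: none of the 2 fault types match ✗
  U5: none of the 2 fault types match ✗
  U6: none of the 2 fault types match ✗
  U7: stuck-at-1 ✓; others ✗
  U8: stuck-at-1 ✓; others ✗
  U9: stuck-at-0 ✓; others ✗
Consistent faults: {U7 stuck-at-1, U8 stuck-at-1, U9 stuck-at-0} — 3 in all.

3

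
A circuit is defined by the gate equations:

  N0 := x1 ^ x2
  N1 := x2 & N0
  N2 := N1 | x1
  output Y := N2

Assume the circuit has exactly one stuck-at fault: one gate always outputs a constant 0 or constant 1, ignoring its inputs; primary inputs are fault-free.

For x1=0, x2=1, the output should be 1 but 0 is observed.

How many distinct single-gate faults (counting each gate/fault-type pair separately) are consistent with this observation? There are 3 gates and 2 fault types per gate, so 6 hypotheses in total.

3

Fault-free: N0=1, N1=1, N2=1 → 1. Observed 0.
  N0 stuck-at-0: output 0 ✓
  N0 stuck-at-1: output 1 ✗
  N1 stuck-at-0: output 0 ✓
  N1 stuck-at-1: output 1 ✗
  N2 stuck-at-0: output 0 ✓
  N2 stuck-at-1: output 1 ✗
Consistent faults: {N0 stuck-at-0, N1 stuck-at-0, N2 stuck-at-0} — 3 in all.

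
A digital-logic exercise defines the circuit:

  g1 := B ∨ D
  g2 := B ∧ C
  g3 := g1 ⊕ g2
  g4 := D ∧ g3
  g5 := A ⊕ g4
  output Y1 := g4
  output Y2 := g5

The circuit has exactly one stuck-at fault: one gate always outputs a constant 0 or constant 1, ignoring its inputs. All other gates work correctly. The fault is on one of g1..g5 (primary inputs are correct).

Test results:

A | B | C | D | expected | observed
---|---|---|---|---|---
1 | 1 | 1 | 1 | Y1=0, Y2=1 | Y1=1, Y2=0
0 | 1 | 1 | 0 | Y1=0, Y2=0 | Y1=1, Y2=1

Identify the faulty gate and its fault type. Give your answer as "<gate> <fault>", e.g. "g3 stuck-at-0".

Fault-free values for test 1 (A=1, B=1, C=1, D=1): g1=1, g2=1, g3=0, g4=0, g5=1, giving Y1=0, Y2=1. Observed Y1=1, Y2=0.
Test 1: faults giving observed Y1=1, Y2=0 are {g1 stuck-at-0, g2 stuck-at-0, g3 stuck-at-1, g4 stuck-at-1}.
Test 2 (A=0, B=1, C=1, D=0): fault-free g1=1, g2=1, g3=0, g4=0, g5=0 → Y1=0, Y2=0; observed Y1=1, Y2=1. Eliminates g1 stuck-at-0, g2 stuck-at-0, g3 stuck-at-1.
Only g4 stuck-at-1 is consistent with every test.

g4 stuck-at-1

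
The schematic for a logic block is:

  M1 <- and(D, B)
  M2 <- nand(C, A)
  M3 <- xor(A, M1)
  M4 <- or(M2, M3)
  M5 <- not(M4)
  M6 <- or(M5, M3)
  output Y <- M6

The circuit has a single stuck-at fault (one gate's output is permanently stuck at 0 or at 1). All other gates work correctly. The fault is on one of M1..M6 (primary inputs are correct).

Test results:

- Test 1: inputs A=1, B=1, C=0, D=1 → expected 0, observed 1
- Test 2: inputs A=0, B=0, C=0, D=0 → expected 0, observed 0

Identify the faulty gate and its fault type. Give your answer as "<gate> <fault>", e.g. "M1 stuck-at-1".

M1 stuck-at-0

Fault-free values for test 1 (A=1, B=1, C=0, D=1): M1=1, M2=1, M3=0, M4=1, M5=0, M6=0, giving Y=0. Observed 1.
Test 1: faults giving observed 1 are {M1 stuck-at-0, M2 stuck-at-0, M3 stuck-at-1, M4 stuck-at-0, M5 stuck-at-1, M6 stuck-at-1}.
Test 2 (A=0, B=0, C=0, D=0): fault-free M1=0, M2=1, M3=0, M4=1, M5=0, M6=0 → 0; observed 0. Eliminates M2 stuck-at-0, M3 stuck-at-1, M4 stuck-at-0, M5 stuck-at-1, M6 stuck-at-1.
Only M1 stuck-at-0 is consistent with every test.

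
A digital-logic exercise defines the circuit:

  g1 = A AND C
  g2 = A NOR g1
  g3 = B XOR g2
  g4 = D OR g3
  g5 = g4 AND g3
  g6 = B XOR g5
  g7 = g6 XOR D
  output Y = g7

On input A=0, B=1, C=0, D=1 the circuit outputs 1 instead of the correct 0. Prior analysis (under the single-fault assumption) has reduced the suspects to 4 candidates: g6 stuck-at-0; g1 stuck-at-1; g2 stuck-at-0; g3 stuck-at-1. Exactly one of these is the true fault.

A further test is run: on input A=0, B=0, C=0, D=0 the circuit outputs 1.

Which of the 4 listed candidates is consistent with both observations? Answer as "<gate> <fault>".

g3 stuck-at-1

Evaluate each candidate on input A=0, B=0, C=0, D=0:
  g6 stuck-at-0: g1=0, g2=1, g3=1, g4=1, g5=1, g6=0 [stuck-at-0], g7=0 → 0 — eliminated
  g1 stuck-at-1: g1=1 [stuck-at-1], g2=0, g3=0, g4=0, g5=0, g6=0, g7=0 → 0 — eliminated
  g2 stuck-at-0: g1=0, g2=0 [stuck-at-0], g3=0, g4=0, g5=0, g6=0, g7=0 → 0 — eliminated
  g3 stuck-at-1: g1=0, g2=1, g3=1 [stuck-at-1], g4=1, g5=1, g6=1, g7=1 → 1 — matches
Only g3 stuck-at-1 reproduces the observed 1.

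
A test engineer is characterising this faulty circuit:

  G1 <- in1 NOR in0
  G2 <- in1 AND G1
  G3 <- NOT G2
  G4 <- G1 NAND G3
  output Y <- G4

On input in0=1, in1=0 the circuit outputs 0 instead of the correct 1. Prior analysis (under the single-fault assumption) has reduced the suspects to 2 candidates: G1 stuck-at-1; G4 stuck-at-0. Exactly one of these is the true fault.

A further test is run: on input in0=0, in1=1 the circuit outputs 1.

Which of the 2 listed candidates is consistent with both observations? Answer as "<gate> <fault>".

G1 stuck-at-1

Evaluate each candidate on input in0=0, in1=1:
  G1 stuck-at-1: G1=1 [stuck-at-1], G2=1, G3=0, G4=1 → 1 — matches
  G4 stuck-at-0: G1=0, G2=0, G3=1, G4=0 [stuck-at-0] → 0 — eliminated
Only G1 stuck-at-1 reproduces the observed 1.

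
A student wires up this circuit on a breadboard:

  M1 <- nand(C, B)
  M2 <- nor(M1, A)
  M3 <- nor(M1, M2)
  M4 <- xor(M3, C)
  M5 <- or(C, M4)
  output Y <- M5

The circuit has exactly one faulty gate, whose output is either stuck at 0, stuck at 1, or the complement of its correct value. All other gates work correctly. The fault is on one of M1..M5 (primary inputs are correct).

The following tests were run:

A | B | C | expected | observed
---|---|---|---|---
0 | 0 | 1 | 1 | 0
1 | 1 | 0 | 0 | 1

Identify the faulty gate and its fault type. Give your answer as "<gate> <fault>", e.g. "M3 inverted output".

M5 inverted output

Fault-free values for test 1 (A=0, B=0, C=1): M1=1, M2=0, M3=0, M4=1, M5=1, giving Y=1. Observed 0.
Test 1: faults giving observed 0 are {M5 stuck-at-0, M5 inverted output}.
Test 2 (A=1, B=1, C=0): fault-free M1=1, M2=0, M3=0, M4=0, M5=0 → 0; observed 1. Eliminates M5 stuck-at-0.
Only M5 inverted output is consistent with every test.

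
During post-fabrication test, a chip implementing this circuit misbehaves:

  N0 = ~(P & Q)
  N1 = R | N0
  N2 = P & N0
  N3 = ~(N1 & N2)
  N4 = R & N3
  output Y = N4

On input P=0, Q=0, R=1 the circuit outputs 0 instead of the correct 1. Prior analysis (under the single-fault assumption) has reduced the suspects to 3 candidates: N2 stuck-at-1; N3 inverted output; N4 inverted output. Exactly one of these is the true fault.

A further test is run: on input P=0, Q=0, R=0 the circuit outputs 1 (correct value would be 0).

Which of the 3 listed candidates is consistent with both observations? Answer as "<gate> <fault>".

N4 inverted output

Evaluate each candidate on input P=0, Q=0, R=0:
  N2 stuck-at-1: N0=1, N1=1, N2=1 [stuck-at-1], N3=0, N4=0 → 0 — eliminated
  N3 inverted output: N0=1, N1=1, N2=0, N3=0 [inverted output], N4=0 → 0 — eliminated
  N4 inverted output: N0=1, N1=1, N2=0, N3=1, N4=1 [inverted output] → 1 — matches
Only N4 inverted output reproduces the observed 1.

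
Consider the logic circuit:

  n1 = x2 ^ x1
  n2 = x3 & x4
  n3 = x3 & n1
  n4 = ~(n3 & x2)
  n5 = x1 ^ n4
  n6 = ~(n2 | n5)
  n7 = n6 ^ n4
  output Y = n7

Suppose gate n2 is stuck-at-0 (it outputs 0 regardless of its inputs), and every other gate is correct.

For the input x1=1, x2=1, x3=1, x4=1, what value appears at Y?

0

Propagate with n2 forced: n1=0, n2=0 [stuck-at-0], n3=0, n4=1, n5=0, n6=1, n7=0.
So Y = 0. (Without the fault it would be 1.)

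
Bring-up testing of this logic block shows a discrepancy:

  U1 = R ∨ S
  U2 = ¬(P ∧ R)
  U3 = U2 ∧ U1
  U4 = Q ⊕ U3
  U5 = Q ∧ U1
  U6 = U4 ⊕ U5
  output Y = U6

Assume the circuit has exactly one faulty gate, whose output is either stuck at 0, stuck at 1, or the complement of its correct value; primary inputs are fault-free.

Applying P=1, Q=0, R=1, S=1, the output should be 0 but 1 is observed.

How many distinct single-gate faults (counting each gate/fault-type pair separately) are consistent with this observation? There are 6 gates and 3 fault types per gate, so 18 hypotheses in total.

Fault-free: U1=1, U2=0, U3=0, U4=0, U5=0, U6=0 → 0. Observed 1.
  U1: none of the 3 fault types match ✗
  U2: stuck-at-1, inverted output ✓; others ✗
  U3: stuck-at-1, inverted output ✓; others ✗
  U4: stuck-at-1, inverted output ✓; others ✗
  U5: stuck-at-1, inverted output ✓; others ✗
  U6: stuck-at-1, inverted output ✓; others ✗
Consistent faults: {U2 stuck-at-1, U2 inverted output, U3 stuck-at-1, U3 inverted output, U4 stuck-at-1, U4 inverted output, U5 stuck-at-1, U5 inverted output, U6 stuck-at-1, U6 inverted output} — 10 in all.

10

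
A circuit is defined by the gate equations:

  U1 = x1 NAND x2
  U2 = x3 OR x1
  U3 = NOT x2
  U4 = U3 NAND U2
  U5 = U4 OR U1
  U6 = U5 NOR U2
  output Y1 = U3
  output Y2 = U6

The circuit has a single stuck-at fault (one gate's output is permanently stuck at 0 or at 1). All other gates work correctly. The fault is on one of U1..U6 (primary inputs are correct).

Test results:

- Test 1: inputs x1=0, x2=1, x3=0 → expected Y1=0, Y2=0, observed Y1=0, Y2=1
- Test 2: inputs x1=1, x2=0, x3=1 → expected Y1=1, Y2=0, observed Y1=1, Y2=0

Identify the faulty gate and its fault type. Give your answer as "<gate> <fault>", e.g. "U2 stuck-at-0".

Fault-free values for test 1 (x1=0, x2=1, x3=0): U1=1, U2=0, U3=0, U4=1, U5=1, U6=0, giving Y1=0, Y2=0. Observed Y1=0, Y2=1.
Test 1: faults giving observed Y1=0, Y2=1 are {U5 stuck-at-0, U6 stuck-at-1}.
Test 2 (x1=1, x2=0, x3=1): fault-free U1=1, U2=1, U3=1, U4=0, U5=1, U6=0 → Y1=1, Y2=0; observed Y1=1, Y2=0. Eliminates U6 stuck-at-1.
Only U5 stuck-at-0 is consistent with every test.

U5 stuck-at-0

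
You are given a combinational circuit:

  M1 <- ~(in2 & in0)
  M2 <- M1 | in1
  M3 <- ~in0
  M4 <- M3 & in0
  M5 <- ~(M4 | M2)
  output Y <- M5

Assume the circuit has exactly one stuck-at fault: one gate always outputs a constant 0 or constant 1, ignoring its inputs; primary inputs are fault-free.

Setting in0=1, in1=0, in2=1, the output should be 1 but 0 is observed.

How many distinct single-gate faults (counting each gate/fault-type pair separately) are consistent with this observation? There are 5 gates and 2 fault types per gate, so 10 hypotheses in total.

5

Fault-free: M1=0, M2=0, M3=0, M4=0, M5=1 → 1. Observed 0.
  M1 stuck-at-0: output 1 ✗
  M1 stuck-at-1: output 0 ✓
  M2 stuck-at-0: output 1 ✗
  M2 stuck-at-1: output 0 ✓
  M3 stuck-at-0: output 1 ✗
  M3 stuck-at-1: output 0 ✓
  M4 stuck-at-0: output 1 ✗
  M4 stuck-at-1: output 0 ✓
  M5 stuck-at-0: output 0 ✓
  M5 stuck-at-1: output 1 ✗
Consistent faults: {M1 stuck-at-1, M2 stuck-at-1, M3 stuck-at-1, M4 stuck-at-1, M5 stuck-at-0} — 5 in all.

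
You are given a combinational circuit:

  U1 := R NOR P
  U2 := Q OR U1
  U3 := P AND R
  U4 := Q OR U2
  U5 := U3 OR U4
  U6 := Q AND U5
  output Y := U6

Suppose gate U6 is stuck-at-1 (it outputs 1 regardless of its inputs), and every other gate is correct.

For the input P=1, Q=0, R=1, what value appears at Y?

Propagate with U6 forced: U1=0, U2=0, U3=1, U4=0, U5=1, U6=1 [stuck-at-1].
So Y = 1. (Without the fault it would be 0.)

1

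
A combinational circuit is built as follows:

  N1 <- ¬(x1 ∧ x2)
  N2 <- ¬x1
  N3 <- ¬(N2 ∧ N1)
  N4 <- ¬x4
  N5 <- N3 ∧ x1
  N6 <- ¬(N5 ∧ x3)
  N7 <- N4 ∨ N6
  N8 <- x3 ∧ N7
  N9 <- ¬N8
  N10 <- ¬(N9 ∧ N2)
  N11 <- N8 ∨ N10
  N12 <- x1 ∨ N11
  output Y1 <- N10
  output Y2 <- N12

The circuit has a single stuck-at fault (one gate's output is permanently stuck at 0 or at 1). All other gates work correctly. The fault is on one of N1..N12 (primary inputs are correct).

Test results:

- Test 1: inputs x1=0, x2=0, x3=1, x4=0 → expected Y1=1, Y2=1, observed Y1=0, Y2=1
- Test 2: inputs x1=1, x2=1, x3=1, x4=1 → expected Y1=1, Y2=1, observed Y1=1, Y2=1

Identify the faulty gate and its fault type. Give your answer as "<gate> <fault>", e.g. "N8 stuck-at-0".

Fault-free values for test 1 (x1=0, x2=0, x3=1, x4=0): N1=1, N2=1, N3=0, N4=1, N5=0, N6=1, N7=1, N8=1, N9=0, N10=1, N11=1, N12=1, giving Y1=1, Y2=1. Observed Y1=0, Y2=1.
Test 1: faults giving observed Y1=0, Y2=1 are {N9 stuck-at-1, N10 stuck-at-0}.
Test 2 (x1=1, x2=1, x3=1, x4=1): fault-free N1=0, N2=0, N3=1, N4=0, N5=1, N6=0, N7=0, N8=0, N9=1, N10=1, N11=1, N12=1 → Y1=1, Y2=1; observed Y1=1, Y2=1. Eliminates N10 stuck-at-0.
Only N9 stuck-at-1 is consistent with every test.

N9 stuck-at-1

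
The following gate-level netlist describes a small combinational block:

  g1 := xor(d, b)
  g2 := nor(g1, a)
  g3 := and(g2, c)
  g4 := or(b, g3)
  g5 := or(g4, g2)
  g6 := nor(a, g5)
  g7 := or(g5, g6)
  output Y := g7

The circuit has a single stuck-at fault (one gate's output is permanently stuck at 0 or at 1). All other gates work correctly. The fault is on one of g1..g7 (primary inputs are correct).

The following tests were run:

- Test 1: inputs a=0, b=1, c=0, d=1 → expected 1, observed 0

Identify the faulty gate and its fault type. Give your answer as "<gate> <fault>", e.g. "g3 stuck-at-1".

Fault-free values for test 1 (a=0, b=1, c=0, d=1): g1=0, g2=1, g3=0, g4=1, g5=1, g6=0, g7=1, giving Y=1. Observed 0.
Test 1: faults giving observed 0 are {g7 stuck-at-0}.
Only g7 stuck-at-0 is consistent with every test.

g7 stuck-at-0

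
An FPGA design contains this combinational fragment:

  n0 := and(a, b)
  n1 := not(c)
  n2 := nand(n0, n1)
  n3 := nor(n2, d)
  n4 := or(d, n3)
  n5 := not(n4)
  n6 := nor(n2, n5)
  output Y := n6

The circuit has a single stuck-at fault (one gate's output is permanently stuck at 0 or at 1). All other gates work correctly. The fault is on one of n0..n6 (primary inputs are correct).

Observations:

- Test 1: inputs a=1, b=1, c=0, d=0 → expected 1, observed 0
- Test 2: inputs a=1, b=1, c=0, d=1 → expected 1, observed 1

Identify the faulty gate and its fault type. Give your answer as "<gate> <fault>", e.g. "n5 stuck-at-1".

Fault-free values for test 1 (a=1, b=1, c=0, d=0): n0=1, n1=1, n2=0, n3=1, n4=1, n5=0, n6=1, giving Y=1. Observed 0.
Test 1: faults giving observed 0 are {n0 stuck-at-0, n1 stuck-at-0, n2 stuck-at-1, n3 stuck-at-0, n4 stuck-at-0, n5 stuck-at-1, n6 stuck-at-0}.
Test 2 (a=1, b=1, c=0, d=1): fault-free n0=1, n1=1, n2=0, n3=0, n4=1, n5=0, n6=1 → 1; observed 1. Eliminates n0 stuck-at-0, n1 stuck-at-0, n2 stuck-at-1, n4 stuck-at-0, n5 stuck-at-1, n6 stuck-at-0.
Only n3 stuck-at-0 is consistent with every test.

n3 stuck-at-0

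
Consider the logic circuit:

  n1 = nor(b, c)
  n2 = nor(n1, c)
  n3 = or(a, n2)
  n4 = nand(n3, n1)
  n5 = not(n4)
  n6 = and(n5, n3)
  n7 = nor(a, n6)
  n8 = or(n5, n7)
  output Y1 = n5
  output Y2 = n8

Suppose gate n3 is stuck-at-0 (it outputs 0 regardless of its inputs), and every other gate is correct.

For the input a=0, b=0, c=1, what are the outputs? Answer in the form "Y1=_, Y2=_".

Y1=0, Y2=1

Propagate with n3 forced: n1=0, n2=0, n3=0 [stuck-at-0], n4=1, n5=0, n6=0, n7=1, n8=1.
So the outputs are Y1=0, Y2=1. (Same as the fault-free value — the fault is masked on this input.)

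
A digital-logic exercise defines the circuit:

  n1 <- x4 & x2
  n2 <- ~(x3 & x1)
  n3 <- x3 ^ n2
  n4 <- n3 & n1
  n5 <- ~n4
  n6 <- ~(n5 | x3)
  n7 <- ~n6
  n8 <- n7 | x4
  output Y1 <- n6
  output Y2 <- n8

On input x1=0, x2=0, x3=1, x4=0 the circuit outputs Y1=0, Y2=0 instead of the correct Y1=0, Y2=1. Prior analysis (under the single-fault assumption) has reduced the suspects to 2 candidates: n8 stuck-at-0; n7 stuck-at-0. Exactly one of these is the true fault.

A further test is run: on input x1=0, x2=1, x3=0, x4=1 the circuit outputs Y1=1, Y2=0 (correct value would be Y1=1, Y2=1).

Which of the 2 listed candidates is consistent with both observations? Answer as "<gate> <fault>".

n8 stuck-at-0

Evaluate each candidate on input x1=0, x2=1, x3=0, x4=1:
  n8 stuck-at-0: n1=1, n2=1, n3=1, n4=1, n5=0, n6=1, n7=0, n8=0 [stuck-at-0] → Y1=1, Y2=0 — matches
  n7 stuck-at-0: n1=1, n2=1, n3=1, n4=1, n5=0, n6=1, n7=0 [stuck-at-0], n8=1 → Y1=1, Y2=1 — eliminated
Only n8 stuck-at-0 reproduces the observed Y1=1, Y2=0.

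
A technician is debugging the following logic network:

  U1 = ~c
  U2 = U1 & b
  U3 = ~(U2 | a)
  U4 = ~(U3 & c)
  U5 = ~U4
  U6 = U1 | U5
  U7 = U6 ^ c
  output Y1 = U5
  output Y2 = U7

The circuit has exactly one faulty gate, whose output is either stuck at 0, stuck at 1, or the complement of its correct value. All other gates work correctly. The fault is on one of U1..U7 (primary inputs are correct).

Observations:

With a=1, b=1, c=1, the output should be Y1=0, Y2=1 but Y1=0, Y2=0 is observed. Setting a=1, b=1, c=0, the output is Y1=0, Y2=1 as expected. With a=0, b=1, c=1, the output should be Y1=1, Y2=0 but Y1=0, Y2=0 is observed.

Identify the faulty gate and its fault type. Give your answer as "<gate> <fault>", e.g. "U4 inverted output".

Fault-free values for test 1 (a=1, b=1, c=1): U1=0, U2=0, U3=0, U4=1, U5=0, U6=0, U7=1, giving Y1=0, Y2=1. Observed Y1=0, Y2=0.
Test 1: faults giving observed Y1=0, Y2=0 are {U1 stuck-at-1, U1 inverted output, U6 stuck-at-1, U6 inverted output, U7 stuck-at-0, U7 inverted output}.
Test 2 (a=1, b=1, c=0): fault-free U1=1, U2=1, U3=0, U4=1, U5=0, U6=1, U7=1 → Y1=0, Y2=1; observed Y1=0, Y2=1. Eliminates U1 inverted output, U6 inverted output, U7 stuck-at-0, U7 inverted output.
Test 3 (a=0, b=1, c=1): fault-free U1=0, U2=0, U3=1, U4=0, U5=1, U6=1, U7=0 → Y1=1, Y2=0; observed Y1=0, Y2=0. Eliminates U6 stuck-at-1.
Only U1 stuck-at-1 is consistent with every test.

U1 stuck-at-1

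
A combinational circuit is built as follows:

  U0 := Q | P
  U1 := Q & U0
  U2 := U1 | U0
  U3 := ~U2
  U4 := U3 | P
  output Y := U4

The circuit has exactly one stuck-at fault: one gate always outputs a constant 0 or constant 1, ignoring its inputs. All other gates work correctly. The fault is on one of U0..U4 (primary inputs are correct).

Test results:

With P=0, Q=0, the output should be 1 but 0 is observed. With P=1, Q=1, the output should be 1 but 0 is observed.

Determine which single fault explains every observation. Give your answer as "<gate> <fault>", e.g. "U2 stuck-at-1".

U4 stuck-at-0

Fault-free values for test 1 (P=0, Q=0): U0=0, U1=0, U2=0, U3=1, U4=1, giving Y=1. Observed 0.
Test 1: faults giving observed 0 are {U0 stuck-at-1, U1 stuck-at-1, U2 stuck-at-1, U3 stuck-at-0, U4 stuck-at-0}.
Test 2 (P=1, Q=1): fault-free U0=1, U1=1, U2=1, U3=0, U4=1 → 1; observed 0. Eliminates U0 stuck-at-1, U1 stuck-at-1, U2 stuck-at-1, U3 stuck-at-0.
Only U4 stuck-at-0 is consistent with every test.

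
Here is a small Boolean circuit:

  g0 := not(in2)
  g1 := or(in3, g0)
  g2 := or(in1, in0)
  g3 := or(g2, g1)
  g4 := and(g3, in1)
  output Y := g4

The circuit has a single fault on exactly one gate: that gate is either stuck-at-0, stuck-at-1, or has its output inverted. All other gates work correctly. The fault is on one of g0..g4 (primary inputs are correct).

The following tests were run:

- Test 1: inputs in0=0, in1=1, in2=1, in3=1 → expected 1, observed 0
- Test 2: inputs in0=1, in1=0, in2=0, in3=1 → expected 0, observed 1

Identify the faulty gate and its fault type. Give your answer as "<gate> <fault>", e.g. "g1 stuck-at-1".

g4 inverted output

Fault-free values for test 1 (in0=0, in1=1, in2=1, in3=1): g0=0, g1=1, g2=1, g3=1, g4=1, giving Y=1. Observed 0.
Test 1: faults giving observed 0 are {g3 stuck-at-0, g3 inverted output, g4 stuck-at-0, g4 inverted output}.
Test 2 (in0=1, in1=0, in2=0, in3=1): fault-free g0=1, g1=1, g2=1, g3=1, g4=0 → 0; observed 1. Eliminates g3 stuck-at-0, g3 inverted output, g4 stuck-at-0.
Only g4 inverted output is consistent with every test.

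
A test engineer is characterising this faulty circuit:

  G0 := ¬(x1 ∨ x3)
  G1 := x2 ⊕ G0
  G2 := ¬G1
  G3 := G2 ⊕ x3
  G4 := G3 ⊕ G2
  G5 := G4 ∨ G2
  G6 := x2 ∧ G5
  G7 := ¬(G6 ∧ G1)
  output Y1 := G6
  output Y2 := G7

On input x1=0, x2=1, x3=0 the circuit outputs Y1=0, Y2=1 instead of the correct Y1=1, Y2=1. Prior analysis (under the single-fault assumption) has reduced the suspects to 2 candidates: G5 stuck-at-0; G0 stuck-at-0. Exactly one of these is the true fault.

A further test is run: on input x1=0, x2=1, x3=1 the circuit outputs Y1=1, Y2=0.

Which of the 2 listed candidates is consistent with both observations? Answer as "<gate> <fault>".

G0 stuck-at-0

Evaluate each candidate on input x1=0, x2=1, x3=1:
  G5 stuck-at-0: G0=0, G1=1, G2=0, G3=1, G4=1, G5=0 [stuck-at-0], G6=0, G7=1 → Y1=0, Y2=1 — eliminated
  G0 stuck-at-0: G0=0 [stuck-at-0], G1=1, G2=0, G3=1, G4=1, G5=1, G6=1, G7=0 → Y1=1, Y2=0 — matches
Only G0 stuck-at-0 reproduces the observed Y1=1, Y2=0.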